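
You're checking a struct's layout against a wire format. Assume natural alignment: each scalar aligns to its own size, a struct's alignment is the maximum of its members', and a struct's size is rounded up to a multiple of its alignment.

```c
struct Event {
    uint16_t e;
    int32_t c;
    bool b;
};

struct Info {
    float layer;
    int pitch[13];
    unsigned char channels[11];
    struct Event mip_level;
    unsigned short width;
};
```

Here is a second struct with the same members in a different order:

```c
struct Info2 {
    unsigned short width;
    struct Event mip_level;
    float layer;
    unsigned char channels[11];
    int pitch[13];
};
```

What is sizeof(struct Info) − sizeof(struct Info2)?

Event: @0: e [2B, align 2] → 2; +2 pad (align 4); @4: c [4B, align 4] → 8; @8: b [1B, align 1] → 9; +3 tail pad (align 4); size 12, align 4
@0: layer [4B, align 4] → 4
@4: pitch [52B, align 4] → 56
@56: channels [11B, align 1] → 67
+1 pad (align 4)
@68: mip_level [12B, align 4] → 80
@80: width [2B, align 2] → 82
+2 tail pad (align 4)
size 84, align 4
— Info2 —
@0: width [2B, align 2] → 2
+2 pad (align 4)
@4: mip_level [12B, align 4] → 16
@16: layer [4B, align 4] → 20
@20: channels [11B, align 1] → 31
+1 pad (align 4)
@32: pitch [52B, align 4] → 84
size 84, align 4
84 − 84 = 0

0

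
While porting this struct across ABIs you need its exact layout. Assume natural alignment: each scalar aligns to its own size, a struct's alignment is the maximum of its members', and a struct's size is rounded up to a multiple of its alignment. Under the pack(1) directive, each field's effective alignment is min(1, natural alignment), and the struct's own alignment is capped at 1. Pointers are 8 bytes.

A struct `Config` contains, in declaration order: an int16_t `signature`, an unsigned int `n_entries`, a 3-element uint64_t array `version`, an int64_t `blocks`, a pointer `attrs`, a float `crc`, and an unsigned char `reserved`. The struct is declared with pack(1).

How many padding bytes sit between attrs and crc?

0..2  signature  (2B, 1-aligned)
2..6  n_entries  (4B, 1-aligned)
6..30  version  (24B, 1-aligned)
30..38  blocks  (8B, 1-aligned)
38..46  attrs  (8B, 1-aligned)
46..50  crc  (4B, 1-aligned)

0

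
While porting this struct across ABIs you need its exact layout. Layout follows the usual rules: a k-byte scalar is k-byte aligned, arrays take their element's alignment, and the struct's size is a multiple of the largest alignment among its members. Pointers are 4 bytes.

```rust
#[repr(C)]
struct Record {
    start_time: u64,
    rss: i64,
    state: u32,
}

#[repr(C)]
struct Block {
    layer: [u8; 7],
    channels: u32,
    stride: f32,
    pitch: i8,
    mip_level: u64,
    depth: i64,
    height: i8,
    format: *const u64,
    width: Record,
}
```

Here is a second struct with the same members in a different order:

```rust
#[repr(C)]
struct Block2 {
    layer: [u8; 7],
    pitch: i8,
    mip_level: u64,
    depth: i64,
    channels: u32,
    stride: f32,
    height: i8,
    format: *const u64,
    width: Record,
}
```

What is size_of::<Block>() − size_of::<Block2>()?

Record: @0: start_time [8B, align 8] → 8; @8: rss [8B, align 8] → 16; @16: state [4B, align 4] → 20; +4 tail pad (align 8); size 24, align 8
@0: layer [7B, align 1] → 7
+1 pad (align 4)
@8: channels [4B, align 4] → 12
@12: stride [4B, align 4] → 16
@16: pitch [1B, align 1] → 17
+7 pad (align 8)
@24: mip_level [8B, align 8] → 32
@32: depth [8B, align 8] → 40
@40: height [1B, align 1] → 41
+3 pad (align 4)
@44: format [4B, align 4] → 48
@48: width [24B, align 8] → 72
size 72, align 8
— Block2 —
@0: layer [7B, align 1] → 7
@7: pitch [1B, align 1] → 8
@8: mip_level [8B, align 8] → 16
@16: depth [8B, align 8] → 24
@24: channels [4B, align 4] → 28
@28: stride [4B, align 4] → 32
@32: height [1B, align 1] → 33
+3 pad (align 4)
@36: format [4B, align 4] → 40
@40: width [24B, align 8] → 64
size 64, align 8
72 − 64 = 8

8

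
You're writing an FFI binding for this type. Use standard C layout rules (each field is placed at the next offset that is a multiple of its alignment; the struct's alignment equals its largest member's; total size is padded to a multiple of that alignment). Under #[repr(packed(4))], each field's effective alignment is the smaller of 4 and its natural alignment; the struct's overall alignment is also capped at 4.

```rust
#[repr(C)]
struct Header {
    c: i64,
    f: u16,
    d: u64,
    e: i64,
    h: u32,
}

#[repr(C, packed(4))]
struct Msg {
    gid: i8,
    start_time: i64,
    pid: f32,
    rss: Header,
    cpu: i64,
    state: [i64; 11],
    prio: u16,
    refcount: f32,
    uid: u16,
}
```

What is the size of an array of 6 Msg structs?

984

Header: 0..8  c  (8B, 8-aligned); 8..10  f  (2B, 2-aligned); 10..16  -- padding (6B); 16..24  d  (8B, 8-aligned); 24..32  e  (8B, 8-aligned); 32..36  h  (4B, 4-aligned); 36..40  -- tail padding (4B); sizeof = 40, alignof = 8
0..1  gid  (1B, 1-aligned)
1..4  -- padding (3B)
4..12  start_time  (8B, 4-aligned)
12..16  pid  (4B, 4-aligned)
16..56  rss  (40B, 4-aligned)
56..64  cpu  (8B, 4-aligned)
64..152  state  (88B, 4-aligned)
152..154  prio  (2B, 2-aligned)
154..156  -- padding (2B)
156..160  refcount  (4B, 4-aligned)
160..162  uid  (2B, 2-aligned)
162..164  -- tail padding (2B)
sizeof = 164, alignof = 4
array of 6: 6 × 164 = 984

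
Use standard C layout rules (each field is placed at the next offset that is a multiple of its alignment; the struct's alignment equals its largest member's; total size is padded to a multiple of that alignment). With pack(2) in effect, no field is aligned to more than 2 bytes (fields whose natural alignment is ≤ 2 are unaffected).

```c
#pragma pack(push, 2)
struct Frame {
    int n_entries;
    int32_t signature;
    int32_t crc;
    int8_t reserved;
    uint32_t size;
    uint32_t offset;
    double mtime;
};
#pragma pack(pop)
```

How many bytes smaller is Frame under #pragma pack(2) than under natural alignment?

2

natural layout:
  @0: n_entries [4B, align 4] → 4
  @4: signature [4B, align 4] → 8
  @8: crc [4B, align 4] → 12
  @12: reserved [1B, align 1] → 13
  +3 pad (align 4)
  @16: size [4B, align 4] → 20
  @20: offset [4B, align 4] → 24
  @24: mtime [8B, align 8] → 32
  size 32, align 8
packed(2) layout:
  @0: n_entries [4B, align 2] → 4
  @4: signature [4B, align 2] → 8
  @8: crc [4B, align 2] → 12
  @12: reserved [1B, align 1] → 13
  +1 pad (align 2)
  @14: size [4B, align 2] → 18
  @18: offset [4B, align 2] → 22
  @22: mtime [8B, align 2] → 30
  size 30, align 2
32 − 30 = 2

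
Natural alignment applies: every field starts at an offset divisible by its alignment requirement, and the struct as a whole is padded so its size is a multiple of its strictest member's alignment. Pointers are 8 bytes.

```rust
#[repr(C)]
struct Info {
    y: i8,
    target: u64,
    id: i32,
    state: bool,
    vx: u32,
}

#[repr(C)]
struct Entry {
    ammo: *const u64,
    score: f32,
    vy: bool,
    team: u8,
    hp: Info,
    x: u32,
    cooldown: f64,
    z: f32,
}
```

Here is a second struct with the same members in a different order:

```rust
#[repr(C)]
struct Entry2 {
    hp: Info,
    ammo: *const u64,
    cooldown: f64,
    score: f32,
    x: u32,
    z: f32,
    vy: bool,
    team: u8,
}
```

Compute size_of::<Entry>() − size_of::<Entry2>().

8

Info: @0: y [1B, align 1] → 1; +7 pad (align 8); @8: target [8B, align 8] → 16; @16: id [4B, align 4] → 20; @20: state [1B, align 1] → 21; +3 pad (align 4); @24: vx [4B, align 4] → 28; +4 tail pad (align 8); size 32, align 8
@0: ammo [8B, align 8] → 8
@8: score [4B, align 4] → 12
@12: vy [1B, align 1] → 13
@13: team [1B, align 1] → 14
+2 pad (align 8)
@16: hp [32B, align 8] → 48
@48: x [4B, align 4] → 52
+4 pad (align 8)
@56: cooldown [8B, align 8] → 64
@64: z [4B, align 4] → 68
+4 tail pad (align 8)
size 72, align 8
— Entry2 —
@0: hp [32B, align 8] → 32
@32: ammo [8B, align 8] → 40
@40: cooldown [8B, align 8] → 48
@48: score [4B, align 4] → 52
@52: x [4B, align 4] → 56
@56: z [4B, align 4] → 60
@60: vy [1B, align 1] → 61
@61: team [1B, align 1] → 62
+2 tail pad (align 8)
size 64, align 8
72 − 64 = 8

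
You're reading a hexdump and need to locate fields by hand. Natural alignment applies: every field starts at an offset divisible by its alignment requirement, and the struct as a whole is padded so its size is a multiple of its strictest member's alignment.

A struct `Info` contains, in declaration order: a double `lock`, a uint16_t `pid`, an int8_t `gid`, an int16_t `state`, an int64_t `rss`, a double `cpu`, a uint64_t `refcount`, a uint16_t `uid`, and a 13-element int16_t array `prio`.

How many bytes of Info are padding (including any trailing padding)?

@0: lock [8B, align 8] → 8
@8: pid [2B, align 2] → 10
@10: gid [1B, align 1] → 11
+1 pad (align 2)
@12: state [2B, align 2] → 14
+2 pad (align 8)
@16: rss [8B, align 8] → 24
@24: cpu [8B, align 8] → 32
@32: refcount [8B, align 8] → 40
@40: uid [2B, align 2] → 42
@42: prio [26B, align 2] → 68
+4 tail pad (align 8)
size 72, align 8
data bytes 65, size 72 → padding 7

7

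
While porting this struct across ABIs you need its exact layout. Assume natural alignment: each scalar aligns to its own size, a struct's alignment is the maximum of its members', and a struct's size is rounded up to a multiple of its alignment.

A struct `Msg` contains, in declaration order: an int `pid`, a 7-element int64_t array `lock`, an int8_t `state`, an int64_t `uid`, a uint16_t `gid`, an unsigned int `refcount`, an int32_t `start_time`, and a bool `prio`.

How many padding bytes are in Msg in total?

16

@0: pid [4B, align 4] → 4
+4 pad (align 8)
@8: lock [56B, align 8] → 64
@64: state [1B, align 1] → 65
+7 pad (align 8)
@72: uid [8B, align 8] → 80
@80: gid [2B, align 2] → 82
+2 pad (align 4)
@84: refcount [4B, align 4] → 88
@88: start_time [4B, align 4] → 92
@92: prio [1B, align 1] → 93
+3 tail pad (align 8)
size 96, align 8
data bytes 80, size 96 → padding 16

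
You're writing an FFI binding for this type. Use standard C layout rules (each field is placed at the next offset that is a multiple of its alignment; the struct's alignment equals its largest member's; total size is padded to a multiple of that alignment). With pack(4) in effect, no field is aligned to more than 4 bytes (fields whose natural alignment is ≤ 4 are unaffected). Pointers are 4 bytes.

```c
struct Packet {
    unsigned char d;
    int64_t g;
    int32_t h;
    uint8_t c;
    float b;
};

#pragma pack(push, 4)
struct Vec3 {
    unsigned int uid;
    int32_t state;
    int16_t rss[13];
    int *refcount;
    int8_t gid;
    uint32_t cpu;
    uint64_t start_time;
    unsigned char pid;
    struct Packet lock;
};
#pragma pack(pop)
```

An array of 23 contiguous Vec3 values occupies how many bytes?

Packet: @0: d [1B, align 1] → 1; +7 pad (align 8); @8: g [8B, align 8] → 16; @16: h [4B, align 4] → 20; @20: c [1B, align 1] → 21; +3 pad (align 4); @24: b [4B, align 4] → 28; +4 tail pad (align 8); size 32, align 8
@0: uid [4B, align 4] → 4
@4: state [4B, align 4] → 8
@8: rss [26B, align 2] → 34
+2 pad (align 4)
@36: refcount [4B, align 4] → 40
@40: gid [1B, align 1] → 41
+3 pad (align 4)
@44: cpu [4B, align 4] → 48
@48: start_time [8B, align 4] → 56
@56: pid [1B, align 1] → 57
+3 pad (align 4)
@60: lock [32B, align 4] → 92
size 92, align 4
array of 23: 23 × 92 = 2116

2116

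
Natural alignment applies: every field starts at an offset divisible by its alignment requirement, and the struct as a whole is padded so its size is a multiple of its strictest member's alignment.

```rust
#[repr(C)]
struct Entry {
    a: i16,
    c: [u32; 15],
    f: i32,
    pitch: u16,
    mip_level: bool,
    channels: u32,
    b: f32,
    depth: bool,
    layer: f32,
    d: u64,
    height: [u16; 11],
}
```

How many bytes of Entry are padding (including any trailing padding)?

8

a at 0 (size 2, align 2) → ends 2
pad 2 to align 4 for c
c at 4 (size 60, align 4) → ends 64
f at 64 (size 4, align 4) → ends 68
pitch at 68 (size 2, align 2) → ends 70
mip_level at 70 (size 1, align 1) → ends 71
pad 1 to align 4 for channels
channels at 72 (size 4, align 4) → ends 76
b at 76 (size 4, align 4) → ends 80
depth at 80 (size 1, align 1) → ends 81
pad 3 to align 4 for layer
layer at 84 (size 4, align 4) → ends 88
d at 88 (size 8, align 8) → ends 96
height at 96 (size 22, align 2) → ends 118
tail pad 2 to reach multiple of 8
total 120 bytes, alignment 8
data bytes 112, size 120 → padding 8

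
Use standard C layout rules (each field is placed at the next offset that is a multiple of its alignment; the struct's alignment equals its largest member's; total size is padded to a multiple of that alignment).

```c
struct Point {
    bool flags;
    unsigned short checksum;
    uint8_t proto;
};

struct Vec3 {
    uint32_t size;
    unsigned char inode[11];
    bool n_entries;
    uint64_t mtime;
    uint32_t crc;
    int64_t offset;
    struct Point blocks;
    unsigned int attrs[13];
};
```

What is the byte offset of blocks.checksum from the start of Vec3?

Point: 0..1  flags  (1B, 1-aligned); 1..2  -- padding (1B); 2..4  checksum  (2B, 2-aligned); 4..5  proto  (1B, 1-aligned); 5..6  -- tail padding (1B); sizeof = 6, alignof = 2
0..4  size  (4B, 4-aligned)
4..15  inode  (11B, 1-aligned)
15..16  n_entries  (1B, 1-aligned)
16..24  mtime  (8B, 8-aligned)
24..28  crc  (4B, 4-aligned)
28..32  -- padding (4B)
32..40  offset  (8B, 8-aligned)
40..46  blocks  (6B, 2-aligned)
within Point: checksum at 2
40 + 2 = 42

42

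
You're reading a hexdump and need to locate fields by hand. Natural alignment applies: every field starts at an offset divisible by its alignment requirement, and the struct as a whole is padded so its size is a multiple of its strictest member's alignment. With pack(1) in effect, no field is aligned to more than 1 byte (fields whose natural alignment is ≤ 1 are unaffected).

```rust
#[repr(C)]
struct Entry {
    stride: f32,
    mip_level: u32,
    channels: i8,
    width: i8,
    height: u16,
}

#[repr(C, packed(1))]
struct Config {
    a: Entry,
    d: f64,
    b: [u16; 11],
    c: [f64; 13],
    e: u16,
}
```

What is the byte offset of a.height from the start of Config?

10

Entry: @0: stride [4B, align 4] → 4; @4: mip_level [4B, align 4] → 8; @8: channels [1B, align 1] → 9; @9: width [1B, align 1] → 10; @10: height [2B, align 2] → 12; size 12, align 4
@0: a [12B, align 1] → 12
within Entry: height at 10
0 + 10 = 10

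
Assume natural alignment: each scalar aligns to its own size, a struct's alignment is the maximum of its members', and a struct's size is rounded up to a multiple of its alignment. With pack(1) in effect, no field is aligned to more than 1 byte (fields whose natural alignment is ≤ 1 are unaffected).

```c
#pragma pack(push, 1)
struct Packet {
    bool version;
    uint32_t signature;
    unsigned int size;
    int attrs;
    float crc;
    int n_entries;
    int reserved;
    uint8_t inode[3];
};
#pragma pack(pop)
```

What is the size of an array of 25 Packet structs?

700

@0: version [1B, align 1] → 1
@1: signature [4B, align 1] → 5
@5: size [4B, align 1] → 9
@9: attrs [4B, align 1] → 13
@13: crc [4B, align 1] → 17
@17: n_entries [4B, align 1] → 21
@21: reserved [4B, align 1] → 25
@25: inode [3B, align 1] → 28
size 28, align 1
array of 25: 25 × 28 = 700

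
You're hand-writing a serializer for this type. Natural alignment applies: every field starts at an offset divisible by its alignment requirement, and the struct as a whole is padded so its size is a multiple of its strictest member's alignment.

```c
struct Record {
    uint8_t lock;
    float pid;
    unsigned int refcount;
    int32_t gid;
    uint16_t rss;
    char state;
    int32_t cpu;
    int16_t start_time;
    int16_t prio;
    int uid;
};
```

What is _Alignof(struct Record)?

member alignments: lock=1, pid=4, refcount=4, gid=4, rss=2, state=1, cpu=4, start_time=2, prio=2, uid=4
max = 4

4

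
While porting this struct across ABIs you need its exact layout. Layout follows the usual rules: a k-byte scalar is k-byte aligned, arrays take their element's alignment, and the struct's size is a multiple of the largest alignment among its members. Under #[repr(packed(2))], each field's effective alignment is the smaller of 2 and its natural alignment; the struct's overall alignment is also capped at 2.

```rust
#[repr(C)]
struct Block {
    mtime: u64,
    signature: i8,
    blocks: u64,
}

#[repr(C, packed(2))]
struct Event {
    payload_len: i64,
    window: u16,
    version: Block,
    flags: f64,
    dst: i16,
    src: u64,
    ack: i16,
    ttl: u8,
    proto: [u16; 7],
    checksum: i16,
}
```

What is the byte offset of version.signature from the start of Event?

Block: mtime at 0 (size 8, align 8) → ends 8; signature at 8 (size 1, align 1) → ends 9; pad 7 to align 8 for blocks; blocks at 16 (size 8, align 8) → ends 24; total 24 bytes, alignment 8
payload_len at 0 (size 8, align 2) → ends 8
window at 8 (size 2, align 2) → ends 10
version at 10 (size 24, align 2) → ends 34
within Block: signature at 8
10 + 8 = 18

18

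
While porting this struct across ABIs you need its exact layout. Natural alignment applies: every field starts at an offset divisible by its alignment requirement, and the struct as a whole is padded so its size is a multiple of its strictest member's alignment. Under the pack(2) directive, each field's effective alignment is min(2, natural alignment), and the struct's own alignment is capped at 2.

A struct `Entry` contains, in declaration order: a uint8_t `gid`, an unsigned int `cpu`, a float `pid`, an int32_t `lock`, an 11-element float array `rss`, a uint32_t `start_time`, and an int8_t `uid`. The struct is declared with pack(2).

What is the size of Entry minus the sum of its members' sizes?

2

gid at 0 (size 1, align 1) → ends 1
pad 1 to align 2 for cpu
cpu at 2 (size 4, align 2) → ends 6
pid at 6 (size 4, align 2) → ends 10
lock at 10 (size 4, align 2) → ends 14
rss at 14 (size 44, align 2) → ends 58
start_time at 58 (size 4, align 2) → ends 62
uid at 62 (size 1, align 1) → ends 63
tail pad 1 to reach multiple of 2
total 64 bytes, alignment 2
data bytes 62, size 64 → padding 2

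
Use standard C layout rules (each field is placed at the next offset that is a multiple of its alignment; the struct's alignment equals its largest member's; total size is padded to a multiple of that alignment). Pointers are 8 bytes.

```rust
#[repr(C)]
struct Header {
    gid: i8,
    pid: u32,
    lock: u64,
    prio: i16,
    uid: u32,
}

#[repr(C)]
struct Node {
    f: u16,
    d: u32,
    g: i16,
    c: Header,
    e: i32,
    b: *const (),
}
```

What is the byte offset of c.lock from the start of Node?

24

Header: gid at 0 (size 1, align 1) → ends 1; pad 3 to align 4 for pid; pid at 4 (size 4, align 4) → ends 8; lock at 8 (size 8, align 8) → ends 16; prio at 16 (size 2, align 2) → ends 18; pad 2 to align 4 for uid; uid at 20 (size 4, align 4) → ends 24; total 24 bytes, alignment 8
f at 0 (size 2, align 2) → ends 2
pad 2 to align 4 for d
d at 4 (size 4, align 4) → ends 8
g at 8 (size 2, align 2) → ends 10
pad 6 to align 8 for c
c at 16 (size 24, align 8) → ends 40
within Header: lock at 8
16 + 8 = 24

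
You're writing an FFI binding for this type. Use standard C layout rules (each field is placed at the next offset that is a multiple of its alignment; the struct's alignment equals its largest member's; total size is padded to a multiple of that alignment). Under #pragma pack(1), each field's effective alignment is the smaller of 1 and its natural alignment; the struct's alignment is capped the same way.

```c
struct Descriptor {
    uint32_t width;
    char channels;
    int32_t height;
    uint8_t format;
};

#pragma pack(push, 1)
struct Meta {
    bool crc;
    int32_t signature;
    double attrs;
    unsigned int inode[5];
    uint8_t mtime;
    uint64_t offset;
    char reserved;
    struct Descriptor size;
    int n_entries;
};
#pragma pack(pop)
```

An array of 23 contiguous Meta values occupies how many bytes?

1449

Descriptor: @0: width [4B, align 4] → 4; @4: channels [1B, align 1] → 5; +3 pad (align 4); @8: height [4B, align 4] → 12; @12: format [1B, align 1] → 13; +3 tail pad (align 4); size 16, align 4
@0: crc [1B, align 1] → 1
@1: signature [4B, align 1] → 5
@5: attrs [8B, align 1] → 13
@13: inode [20B, align 1] → 33
@33: mtime [1B, align 1] → 34
@34: offset [8B, align 1] → 42
@42: reserved [1B, align 1] → 43
@43: size [16B, align 1] → 59
@59: n_entries [4B, align 1] → 63
size 63, align 1
array of 23: 23 × 63 = 1449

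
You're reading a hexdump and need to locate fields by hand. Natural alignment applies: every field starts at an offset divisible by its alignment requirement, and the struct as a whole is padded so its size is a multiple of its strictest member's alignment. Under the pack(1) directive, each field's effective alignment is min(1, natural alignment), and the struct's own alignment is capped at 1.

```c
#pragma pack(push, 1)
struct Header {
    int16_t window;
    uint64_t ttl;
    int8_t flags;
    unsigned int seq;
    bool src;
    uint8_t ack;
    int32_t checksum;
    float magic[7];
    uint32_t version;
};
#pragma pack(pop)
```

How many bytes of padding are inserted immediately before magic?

0

@0: window [2B, align 1] → 2
@2: ttl [8B, align 1] → 10
@10: flags [1B, align 1] → 11
@11: seq [4B, align 1] → 15
@15: src [1B, align 1] → 16
@16: ack [1B, align 1] → 17
@17: checksum [4B, align 1] → 21
@21: magic [28B, align 1] → 49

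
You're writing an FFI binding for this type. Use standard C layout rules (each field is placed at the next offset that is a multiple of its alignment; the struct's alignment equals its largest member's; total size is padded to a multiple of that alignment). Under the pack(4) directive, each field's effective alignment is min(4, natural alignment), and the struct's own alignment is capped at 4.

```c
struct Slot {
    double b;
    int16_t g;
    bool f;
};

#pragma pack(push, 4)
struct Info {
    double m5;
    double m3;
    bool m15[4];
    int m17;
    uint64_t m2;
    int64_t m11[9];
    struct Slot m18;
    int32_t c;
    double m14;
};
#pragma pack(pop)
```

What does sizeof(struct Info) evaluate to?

132

Slot: b at 0 (size 8, align 8) → ends 8; g at 8 (size 2, align 2) → ends 10; f at 10 (size 1, align 1) → ends 11; tail pad 5 to reach multiple of 8; total 16 bytes, alignment 8
m5 at 0 (size 8, align 4) → ends 8
m3 at 8 (size 8, align 4) → ends 16
m15 at 16 (size 4, align 1) → ends 20
m17 at 20 (size 4, align 4) → ends 24
m2 at 24 (size 8, align 4) → ends 32
m11 at 32 (size 72, align 4) → ends 104
m18 at 104 (size 16, align 4) → ends 120
c at 120 (size 4, align 4) → ends 124
m14 at 124 (size 8, align 4) → ends 132
total 132 bytes, alignment 4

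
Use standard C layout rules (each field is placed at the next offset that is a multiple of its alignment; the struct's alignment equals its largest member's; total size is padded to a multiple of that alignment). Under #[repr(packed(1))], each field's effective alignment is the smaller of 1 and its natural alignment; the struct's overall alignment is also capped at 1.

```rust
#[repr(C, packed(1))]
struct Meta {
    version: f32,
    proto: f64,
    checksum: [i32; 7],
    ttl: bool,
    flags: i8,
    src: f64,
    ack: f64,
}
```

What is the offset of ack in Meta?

@0: version [4B, align 1] → 4
@4: proto [8B, align 1] → 12
@12: checksum [28B, align 1] → 40
@40: ttl [1B, align 1] → 41
@41: flags [1B, align 1] → 42
@42: src [8B, align 1] → 50
@50: ack [8B, align 1] → 58

50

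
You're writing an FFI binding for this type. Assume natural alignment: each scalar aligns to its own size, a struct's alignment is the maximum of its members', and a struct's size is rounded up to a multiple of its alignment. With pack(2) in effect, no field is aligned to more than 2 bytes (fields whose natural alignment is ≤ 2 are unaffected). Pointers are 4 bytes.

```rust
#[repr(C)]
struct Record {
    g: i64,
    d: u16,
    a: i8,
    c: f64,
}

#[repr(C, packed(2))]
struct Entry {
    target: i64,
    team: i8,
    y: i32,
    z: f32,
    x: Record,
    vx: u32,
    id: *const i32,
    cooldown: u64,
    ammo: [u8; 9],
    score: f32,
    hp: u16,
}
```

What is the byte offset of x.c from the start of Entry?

34

Record: 0..8  g  (8B, 8-aligned); 8..10  d  (2B, 2-aligned); 10..11  a  (1B, 1-aligned); 11..16  -- padding (5B); 16..24  c  (8B, 8-aligned); sizeof = 24, alignof = 8
0..8  target  (8B, 2-aligned)
8..9  team  (1B, 1-aligned)
9..10  -- padding (1B)
10..14  y  (4B, 2-aligned)
14..18  z  (4B, 2-aligned)
18..42  x  (24B, 2-aligned)
within Record: c at 16
18 + 16 = 34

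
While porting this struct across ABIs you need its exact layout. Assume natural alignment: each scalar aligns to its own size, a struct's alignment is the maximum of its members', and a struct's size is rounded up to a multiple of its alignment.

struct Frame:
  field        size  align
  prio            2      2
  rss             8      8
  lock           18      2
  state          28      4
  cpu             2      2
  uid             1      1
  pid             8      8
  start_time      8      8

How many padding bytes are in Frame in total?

13

@0: prio [2B, align 2] → 2
+6 pad (align 8)
@8: rss [8B, align 8] → 16
@16: lock [18B, align 2] → 34
+2 pad (align 4)
@36: state [28B, align 4] → 64
@64: cpu [2B, align 2] → 66
@66: uid [1B, align 1] → 67
+5 pad (align 8)
@72: pid [8B, align 8] → 80
@80: start_time [8B, align 8] → 88
size 88, align 8
data bytes 75, size 88 → padding 13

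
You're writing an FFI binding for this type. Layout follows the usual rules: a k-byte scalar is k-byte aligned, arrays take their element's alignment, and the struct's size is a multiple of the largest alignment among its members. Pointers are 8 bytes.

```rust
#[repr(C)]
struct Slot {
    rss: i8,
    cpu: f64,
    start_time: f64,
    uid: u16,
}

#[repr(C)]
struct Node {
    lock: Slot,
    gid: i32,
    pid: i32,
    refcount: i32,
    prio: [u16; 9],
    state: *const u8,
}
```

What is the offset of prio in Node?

44

Slot: 0..1  rss  (1B, 1-aligned); 1..8  -- padding (7B); 8..16  cpu  (8B, 8-aligned); 16..24  start_time  (8B, 8-aligned); 24..26  uid  (2B, 2-aligned); 26..32  -- tail padding (6B); sizeof = 32, alignof = 8
0..32  lock  (32B, 8-aligned)
32..36  gid  (4B, 4-aligned)
36..40  pid  (4B, 4-aligned)
40..44  refcount  (4B, 4-aligned)
44..62  prio  (18B, 2-aligned)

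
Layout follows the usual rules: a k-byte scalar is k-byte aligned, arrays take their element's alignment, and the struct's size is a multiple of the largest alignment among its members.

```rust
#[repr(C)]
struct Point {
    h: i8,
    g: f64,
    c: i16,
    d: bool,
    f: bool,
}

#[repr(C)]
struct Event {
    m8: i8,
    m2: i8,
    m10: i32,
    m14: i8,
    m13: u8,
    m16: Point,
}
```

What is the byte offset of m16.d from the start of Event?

34

Point: h at 0 (size 1, align 1) → ends 1; pad 7 to align 8 for g; g at 8 (size 8, align 8) → ends 16; c at 16 (size 2, align 2) → ends 18; d at 18 (size 1, align 1) → ends 19; f at 19 (size 1, align 1) → ends 20; tail pad 4 to reach multiple of 8; total 24 bytes, alignment 8
m8 at 0 (size 1, align 1) → ends 1
m2 at 1 (size 1, align 1) → ends 2
pad 2 to align 4 for m10
m10 at 4 (size 4, align 4) → ends 8
m14 at 8 (size 1, align 1) → ends 9
m13 at 9 (size 1, align 1) → ends 10
pad 6 to align 8 for m16
m16 at 16 (size 24, align 8) → ends 40
within Point: d at 18
16 + 18 = 34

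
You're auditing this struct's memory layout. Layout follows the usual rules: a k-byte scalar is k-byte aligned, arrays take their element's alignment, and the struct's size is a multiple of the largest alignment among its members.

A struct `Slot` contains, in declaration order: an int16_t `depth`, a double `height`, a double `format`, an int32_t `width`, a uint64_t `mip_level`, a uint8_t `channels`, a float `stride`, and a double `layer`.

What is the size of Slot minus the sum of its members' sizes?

13

depth at 0 (size 2, align 2) → ends 2
pad 6 to align 8 for height
height at 8 (size 8, align 8) → ends 16
format at 16 (size 8, align 8) → ends 24
width at 24 (size 4, align 4) → ends 28
pad 4 to align 8 for mip_level
mip_level at 32 (size 8, align 8) → ends 40
channels at 40 (size 1, align 1) → ends 41
pad 3 to align 4 for stride
stride at 44 (size 4, align 4) → ends 48
layer at 48 (size 8, align 8) → ends 56
total 56 bytes, alignment 8
data bytes 43, size 56 → padding 13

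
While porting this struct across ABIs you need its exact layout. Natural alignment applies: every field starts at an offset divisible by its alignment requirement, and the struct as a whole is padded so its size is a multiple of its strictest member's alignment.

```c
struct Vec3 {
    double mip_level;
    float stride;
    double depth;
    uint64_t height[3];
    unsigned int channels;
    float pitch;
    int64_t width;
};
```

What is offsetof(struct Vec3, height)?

@0: mip_level [8B, align 8] → 8
@8: stride [4B, align 4] → 12
+4 pad (align 8)
@16: depth [8B, align 8] → 24
@24: height [24B, align 8] → 48

24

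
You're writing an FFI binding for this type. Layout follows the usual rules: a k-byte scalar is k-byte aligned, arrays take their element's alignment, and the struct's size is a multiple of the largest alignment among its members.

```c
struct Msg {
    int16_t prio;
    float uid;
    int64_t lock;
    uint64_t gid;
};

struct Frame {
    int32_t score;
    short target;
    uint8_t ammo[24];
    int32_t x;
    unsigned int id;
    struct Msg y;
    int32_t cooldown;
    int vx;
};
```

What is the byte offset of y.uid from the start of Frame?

Msg: prio at 0 (size 2, align 2) → ends 2; pad 2 to align 4 for uid; uid at 4 (size 4, align 4) → ends 8; lock at 8 (size 8, align 8) → ends 16; gid at 16 (size 8, align 8) → ends 24; total 24 bytes, alignment 8
score at 0 (size 4, align 4) → ends 4
target at 4 (size 2, align 2) → ends 6
ammo at 6 (size 24, align 1) → ends 30
pad 2 to align 4 for x
x at 32 (size 4, align 4) → ends 36
id at 36 (size 4, align 4) → ends 40
y at 40 (size 24, align 8) → ends 64
within Msg: uid at 4
40 + 4 = 44

44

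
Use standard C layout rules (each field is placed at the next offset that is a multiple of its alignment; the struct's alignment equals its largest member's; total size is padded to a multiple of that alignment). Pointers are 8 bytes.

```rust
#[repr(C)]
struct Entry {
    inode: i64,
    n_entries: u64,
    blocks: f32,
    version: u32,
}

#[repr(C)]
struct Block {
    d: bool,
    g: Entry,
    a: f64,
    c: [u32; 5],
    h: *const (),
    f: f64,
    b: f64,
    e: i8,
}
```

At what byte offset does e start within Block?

88

Entry: @0: inode [8B, align 8] → 8; @8: n_entries [8B, align 8] → 16; @16: blocks [4B, align 4] → 20; @20: version [4B, align 4] → 24; size 24, align 8
@0: d [1B, align 1] → 1
+7 pad (align 8)
@8: g [24B, align 8] → 32
@32: a [8B, align 8] → 40
@40: c [20B, align 4] → 60
+4 pad (align 8)
@64: h [8B, align 8] → 72
@72: f [8B, align 8] → 80
@80: b [8B, align 8] → 88
@88: e [1B, align 1] → 89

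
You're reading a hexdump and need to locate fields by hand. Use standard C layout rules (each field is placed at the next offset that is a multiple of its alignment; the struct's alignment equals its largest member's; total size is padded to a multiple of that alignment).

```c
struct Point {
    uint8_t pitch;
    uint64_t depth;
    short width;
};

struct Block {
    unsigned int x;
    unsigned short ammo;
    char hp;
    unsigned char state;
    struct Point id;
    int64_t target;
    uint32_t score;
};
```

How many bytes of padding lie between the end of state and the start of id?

Point: @0: pitch [1B, align 1] → 1; +7 pad (align 8); @8: depth [8B, align 8] → 16; @16: width [2B, align 2] → 18; +6 tail pad (align 8); size 24, align 8
@0: x [4B, align 4] → 4
@4: ammo [2B, align 2] → 6
@6: hp [1B, align 1] → 7
@7: state [1B, align 1] → 8
@8: id [24B, align 8] → 32

0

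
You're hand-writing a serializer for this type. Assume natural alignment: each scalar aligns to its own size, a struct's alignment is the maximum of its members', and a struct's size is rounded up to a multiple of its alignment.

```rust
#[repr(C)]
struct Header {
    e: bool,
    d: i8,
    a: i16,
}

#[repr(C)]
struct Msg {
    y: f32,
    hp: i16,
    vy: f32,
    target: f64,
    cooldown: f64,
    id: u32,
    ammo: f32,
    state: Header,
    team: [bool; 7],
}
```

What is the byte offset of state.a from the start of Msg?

Header: @0: e [1B, align 1] → 1; @1: d [1B, align 1] → 2; @2: a [2B, align 2] → 4; size 4, align 2
@0: y [4B, align 4] → 4
@4: hp [2B, align 2] → 6
+2 pad (align 4)
@8: vy [4B, align 4] → 12
+4 pad (align 8)
@16: target [8B, align 8] → 24
@24: cooldown [8B, align 8] → 32
@32: id [4B, align 4] → 36
@36: ammo [4B, align 4] → 40
@40: state [4B, align 2] → 44
within Header: a at 2
40 + 2 = 42

42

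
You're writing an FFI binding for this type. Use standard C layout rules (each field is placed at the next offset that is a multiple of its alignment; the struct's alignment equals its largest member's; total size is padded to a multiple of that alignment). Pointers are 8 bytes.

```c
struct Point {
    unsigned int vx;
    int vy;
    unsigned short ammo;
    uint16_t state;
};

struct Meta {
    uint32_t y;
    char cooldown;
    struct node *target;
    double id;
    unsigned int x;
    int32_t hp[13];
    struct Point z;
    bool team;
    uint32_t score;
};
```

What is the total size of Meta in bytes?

Point: vx at 0 (size 4, align 4) → ends 4; vy at 4 (size 4, align 4) → ends 8; ammo at 8 (size 2, align 2) → ends 10; state at 10 (size 2, align 2) → ends 12; total 12 bytes, alignment 4
y at 0 (size 4, align 4) → ends 4
cooldown at 4 (size 1, align 1) → ends 5
pad 3 to align 8 for target
target at 8 (size 8, align 8) → ends 16
id at 16 (size 8, align 8) → ends 24
x at 24 (size 4, align 4) → ends 28
hp at 28 (size 52, align 4) → ends 80
z at 80 (size 12, align 4) → ends 92
team at 92 (size 1, align 1) → ends 93
pad 3 to align 4 for score
score at 96 (size 4, align 4) → ends 100
tail pad 4 to reach multiple of 8
total 104 bytes, alignment 8

104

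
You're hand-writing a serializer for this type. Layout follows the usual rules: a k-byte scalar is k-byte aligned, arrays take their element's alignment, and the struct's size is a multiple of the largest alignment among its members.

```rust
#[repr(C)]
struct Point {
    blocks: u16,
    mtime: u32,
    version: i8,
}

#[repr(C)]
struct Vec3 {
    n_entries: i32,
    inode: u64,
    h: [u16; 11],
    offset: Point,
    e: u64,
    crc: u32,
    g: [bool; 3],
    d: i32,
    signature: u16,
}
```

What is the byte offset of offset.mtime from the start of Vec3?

Point: @0: blocks [2B, align 2] → 2; +2 pad (align 4); @4: mtime [4B, align 4] → 8; @8: version [1B, align 1] → 9; +3 tail pad (align 4); size 12, align 4
@0: n_entries [4B, align 4] → 4
+4 pad (align 8)
@8: inode [8B, align 8] → 16
@16: h [22B, align 2] → 38
+2 pad (align 4)
@40: offset [12B, align 4] → 52
within Point: mtime at 4
40 + 4 = 44

44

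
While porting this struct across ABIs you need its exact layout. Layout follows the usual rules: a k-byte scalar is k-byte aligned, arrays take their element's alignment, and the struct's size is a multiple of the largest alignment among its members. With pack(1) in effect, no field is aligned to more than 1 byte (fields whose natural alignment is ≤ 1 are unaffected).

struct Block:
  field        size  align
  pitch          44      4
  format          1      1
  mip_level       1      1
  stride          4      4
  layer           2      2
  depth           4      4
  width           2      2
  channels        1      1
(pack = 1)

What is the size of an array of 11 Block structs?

649

pitch at 0 (size 44, align 1) → ends 44
format at 44 (size 1, align 1) → ends 45
mip_level at 45 (size 1, align 1) → ends 46
stride at 46 (size 4, align 1) → ends 50
layer at 50 (size 2, align 1) → ends 52
depth at 52 (size 4, align 1) → ends 56
width at 56 (size 2, align 1) → ends 58
channels at 58 (size 1, align 1) → ends 59
total 59 bytes, alignment 1
array of 11: 11 × 59 = 649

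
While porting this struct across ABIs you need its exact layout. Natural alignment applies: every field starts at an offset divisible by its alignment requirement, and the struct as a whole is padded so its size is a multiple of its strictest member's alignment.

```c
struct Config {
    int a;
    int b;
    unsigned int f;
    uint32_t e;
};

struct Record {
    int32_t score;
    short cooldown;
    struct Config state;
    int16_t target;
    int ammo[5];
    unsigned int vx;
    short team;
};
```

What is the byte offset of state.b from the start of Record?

Config: 0..4  a  (4B, 4-aligned); 4..8  b  (4B, 4-aligned); 8..12  f  (4B, 4-aligned); 12..16  e  (4B, 4-aligned); sizeof = 16, alignof = 4
0..4  score  (4B, 4-aligned)
4..6  cooldown  (2B, 2-aligned)
6..8  -- padding (2B)
8..24  state  (16B, 4-aligned)
within Config: b at 4
8 + 4 = 12

12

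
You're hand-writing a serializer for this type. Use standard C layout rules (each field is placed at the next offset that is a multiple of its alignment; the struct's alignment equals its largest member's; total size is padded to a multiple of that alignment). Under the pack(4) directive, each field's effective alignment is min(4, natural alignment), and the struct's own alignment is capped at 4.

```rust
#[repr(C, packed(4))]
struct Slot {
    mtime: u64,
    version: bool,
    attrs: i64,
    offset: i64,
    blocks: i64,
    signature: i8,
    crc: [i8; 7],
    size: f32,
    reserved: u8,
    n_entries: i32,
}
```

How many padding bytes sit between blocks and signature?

@0: mtime [8B, align 4] → 8
@8: version [1B, align 1] → 9
+3 pad (align 4)
@12: attrs [8B, align 4] → 20
@20: offset [8B, align 4] → 28
@28: blocks [8B, align 4] → 36
@36: signature [1B, align 1] → 37

0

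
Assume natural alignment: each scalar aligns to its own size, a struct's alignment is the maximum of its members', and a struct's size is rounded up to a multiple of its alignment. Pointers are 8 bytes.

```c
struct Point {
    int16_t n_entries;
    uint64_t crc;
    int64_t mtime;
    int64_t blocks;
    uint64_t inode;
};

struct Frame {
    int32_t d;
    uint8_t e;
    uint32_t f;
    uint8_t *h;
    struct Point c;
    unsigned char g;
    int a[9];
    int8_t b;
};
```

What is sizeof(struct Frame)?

Point: n_entries at 0 (size 2, align 2) → ends 2; pad 6 to align 8 for crc; crc at 8 (size 8, align 8) → ends 16; mtime at 16 (size 8, align 8) → ends 24; blocks at 24 (size 8, align 8) → ends 32; inode at 32 (size 8, align 8) → ends 40; total 40 bytes, alignment 8
d at 0 (size 4, align 4) → ends 4
e at 4 (size 1, align 1) → ends 5
pad 3 to align 4 for f
f at 8 (size 4, align 4) → ends 12
pad 4 to align 8 for h
h at 16 (size 8, align 8) → ends 24
c at 24 (size 40, align 8) → ends 64
g at 64 (size 1, align 1) → ends 65
pad 3 to align 4 for a
a at 68 (size 36, align 4) → ends 104
b at 104 (size 1, align 1) → ends 105
tail pad 7 to reach multiple of 8
total 112 bytes, alignment 8

112 bytes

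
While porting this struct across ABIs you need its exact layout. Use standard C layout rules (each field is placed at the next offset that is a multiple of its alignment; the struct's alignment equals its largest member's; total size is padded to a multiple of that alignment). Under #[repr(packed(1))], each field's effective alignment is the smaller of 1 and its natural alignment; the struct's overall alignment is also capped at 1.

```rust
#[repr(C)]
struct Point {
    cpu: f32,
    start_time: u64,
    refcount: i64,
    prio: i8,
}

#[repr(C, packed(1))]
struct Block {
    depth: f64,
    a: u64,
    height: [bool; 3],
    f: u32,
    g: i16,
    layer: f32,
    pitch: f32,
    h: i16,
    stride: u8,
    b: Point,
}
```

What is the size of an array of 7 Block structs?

476

Point: cpu at 0 (size 4, align 4) → ends 4; pad 4 to align 8 for start_time; start_time at 8 (size 8, align 8) → ends 16; refcount at 16 (size 8, align 8) → ends 24; prio at 24 (size 1, align 1) → ends 25; tail pad 7 to reach multiple of 8; total 32 bytes, alignment 8
depth at 0 (size 8, align 1) → ends 8
a at 8 (size 8, align 1) → ends 16
height at 16 (size 3, align 1) → ends 19
f at 19 (size 4, align 1) → ends 23
g at 23 (size 2, align 1) → ends 25
layer at 25 (size 4, align 1) → ends 29
pitch at 29 (size 4, align 1) → ends 33
h at 33 (size 2, align 1) → ends 35
stride at 35 (size 1, align 1) → ends 36
b at 36 (size 32, align 1) → ends 68
total 68 bytes, alignment 1
array of 7: 7 × 68 = 476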